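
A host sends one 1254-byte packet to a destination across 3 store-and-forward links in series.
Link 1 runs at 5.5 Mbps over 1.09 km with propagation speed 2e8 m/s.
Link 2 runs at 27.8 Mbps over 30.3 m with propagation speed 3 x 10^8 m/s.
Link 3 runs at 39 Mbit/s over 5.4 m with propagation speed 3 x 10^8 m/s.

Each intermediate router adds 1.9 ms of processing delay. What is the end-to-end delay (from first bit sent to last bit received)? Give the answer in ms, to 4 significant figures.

6.248 ms

L = 1254 × 8 = 10032 bits.
Transmission delays (L/R per hop): 1.824, 0.360863, 0.257231 ms; sum = 2.44209 ms.
Propagation delays (d/s per hop): 0.00545, 0.000101, 1.8e-05 ms; sum = 0.005569 ms.
Processing at 2 router(s): 2 × 1.9 ms = 3.8 ms.
End-to-end = 6.248 ms.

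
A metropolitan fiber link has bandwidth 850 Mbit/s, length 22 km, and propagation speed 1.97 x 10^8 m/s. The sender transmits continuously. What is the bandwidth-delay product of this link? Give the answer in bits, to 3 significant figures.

94900 bits

Propagation delay = 22000 / 197000000 = 0.000111675 s.
BDP = R × t_prop = 850000000 × 0.000111675 = 94923.9 bits.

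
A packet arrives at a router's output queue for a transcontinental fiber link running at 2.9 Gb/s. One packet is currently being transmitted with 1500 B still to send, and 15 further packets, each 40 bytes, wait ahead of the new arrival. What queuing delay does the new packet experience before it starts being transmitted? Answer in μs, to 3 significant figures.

Each queued packet: L/R = 320/2900000000 = 0.110345 μs.
15 queued → 1.65517 μs.
Plus remaining 12000 bits of current packet: 4.13793 μs.
Queuing delay = 5.79 μs.

5.79 μs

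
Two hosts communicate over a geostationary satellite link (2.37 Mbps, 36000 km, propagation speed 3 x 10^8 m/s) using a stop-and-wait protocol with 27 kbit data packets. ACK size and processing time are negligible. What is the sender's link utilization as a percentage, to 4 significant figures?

4.532 %

t_tx = L/R = 27000/2370000 = 0.0113924 s.
t_prop = 36000000/300000000 = 0.12 s; RTT = 0.24 s.
Cycle = t_tx + RTT = 0.251392 s.
Utilization = t_tx / cycle = 0.0113924/0.251392 = 4.532 %.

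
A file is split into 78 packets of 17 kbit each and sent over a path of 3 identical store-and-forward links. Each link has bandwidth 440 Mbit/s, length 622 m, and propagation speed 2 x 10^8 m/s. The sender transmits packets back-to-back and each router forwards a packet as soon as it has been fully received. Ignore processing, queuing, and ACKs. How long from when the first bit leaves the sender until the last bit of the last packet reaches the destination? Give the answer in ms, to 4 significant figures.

3.100 ms

Per-hop transmission t_tx = L/R = 17000/440000000 = 0.0386364 ms.
Per-hop propagation t_prop = 622/200000000 = 0.00311 ms.
Pipeline fill: first packet needs 3·t_tx to clear all hops; remaining 77 packets each add one t_tx.
Total = (3+78-1)·t_tx + 3·t_prop = 80·0.0386364 + 3·0.00311 = 3.100 ms.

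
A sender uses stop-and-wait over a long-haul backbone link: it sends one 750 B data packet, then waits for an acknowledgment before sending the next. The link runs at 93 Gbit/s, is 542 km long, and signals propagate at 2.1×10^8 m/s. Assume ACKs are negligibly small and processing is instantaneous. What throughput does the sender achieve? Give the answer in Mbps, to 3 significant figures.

t_tx = L/R = 6000/93000000000 = 6.45161e-08 s.
t_prop = 542000/210000000 = 0.00258095 s; RTT = 0.0051619 s.
Cycle = t_tx + RTT = 0.00516197 s.
Throughput = L / cycle = 6000 / 0.00516197 = 1.16 Mbps.

1.16 Mbps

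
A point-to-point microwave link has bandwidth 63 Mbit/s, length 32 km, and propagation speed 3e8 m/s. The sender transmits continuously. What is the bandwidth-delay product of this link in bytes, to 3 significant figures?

Propagation delay = 32000 / 300000000 = 0.000106667 s.
BDP = R × t_prop = 63000000 × 0.000106667 = 6720 bits.
In bytes: 6720/8 = 840 bytes.

840 bytes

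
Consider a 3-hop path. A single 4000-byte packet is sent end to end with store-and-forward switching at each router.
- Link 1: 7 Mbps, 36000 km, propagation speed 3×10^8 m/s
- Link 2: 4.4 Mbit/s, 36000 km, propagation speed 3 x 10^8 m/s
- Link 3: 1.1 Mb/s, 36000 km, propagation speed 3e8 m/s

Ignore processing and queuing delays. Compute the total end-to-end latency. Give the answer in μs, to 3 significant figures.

L = 4000 × 8 = 32000 bits.
Transmission delays (L/R per hop): 4571.43, 7272.73, 29090.9 μs; sum = 40935.1 μs.
Propagation delays (d/s per hop): 120000, 120000, 120000 μs; sum = 360000 μs.
End-to-end = 401000 μs.

401000 μs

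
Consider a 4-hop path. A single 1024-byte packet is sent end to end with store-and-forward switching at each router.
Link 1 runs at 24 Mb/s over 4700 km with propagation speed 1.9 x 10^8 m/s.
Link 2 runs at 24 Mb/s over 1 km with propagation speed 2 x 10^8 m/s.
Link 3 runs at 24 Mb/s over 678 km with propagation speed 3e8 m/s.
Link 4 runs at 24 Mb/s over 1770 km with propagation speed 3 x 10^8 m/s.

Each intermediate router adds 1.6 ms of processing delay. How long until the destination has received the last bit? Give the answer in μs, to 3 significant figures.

39100 μs

L = 1024 × 8 = 8192 bits.
Transmission delay per hop = L/R = 8192/24000000 = 341.333 μs; 4 hops → 1365.33 μs.
Propagation delays (d/s per hop): 24736.8, 5, 2260, 5900 μs; sum = 32901.8 μs.
Processing at 3 router(s): 3 × 1.6 ms = 4800 μs.
End-to-end = 39100 μs.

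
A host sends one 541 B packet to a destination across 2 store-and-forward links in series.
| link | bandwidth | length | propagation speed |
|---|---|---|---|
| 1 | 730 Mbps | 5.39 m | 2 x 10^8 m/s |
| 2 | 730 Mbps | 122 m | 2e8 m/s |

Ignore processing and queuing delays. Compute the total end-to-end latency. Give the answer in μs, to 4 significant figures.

12.49 μs

L = 541 × 8 = 4328 bits.
Transmission delay per hop = L/R = 4328/730000000 = 5.92877 μs; 2 hops → 11.8575 μs.
Propagation delays (d/s per hop): 0.02695, 0.61 μs; sum = 0.63695 μs.
End-to-end = 12.49 μs.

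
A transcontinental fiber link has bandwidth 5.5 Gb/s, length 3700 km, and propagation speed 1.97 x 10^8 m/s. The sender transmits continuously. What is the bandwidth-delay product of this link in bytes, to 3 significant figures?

Propagation delay = 3700000 / 197000000 = 0.0187817 s.
BDP = R × t_prop = 5500000000 × 0.0187817 = 103299000 bits.
In bytes: 103299000/8 = 12900000 bytes.

12900000 bytes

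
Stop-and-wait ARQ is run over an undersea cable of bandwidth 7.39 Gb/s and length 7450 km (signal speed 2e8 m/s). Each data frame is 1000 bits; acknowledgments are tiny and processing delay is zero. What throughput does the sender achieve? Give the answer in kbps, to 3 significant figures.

t_tx = L/R = 1000/7390000000 = 1.35318e-07 s.
t_prop = 7450000/200000000 = 0.03725 s; RTT = 0.0745 s.
Cycle = t_tx + RTT = 0.0745001 s.
Throughput = L / cycle = 1000 / 0.0745001 = 13.4 kbps.

13.4 kbps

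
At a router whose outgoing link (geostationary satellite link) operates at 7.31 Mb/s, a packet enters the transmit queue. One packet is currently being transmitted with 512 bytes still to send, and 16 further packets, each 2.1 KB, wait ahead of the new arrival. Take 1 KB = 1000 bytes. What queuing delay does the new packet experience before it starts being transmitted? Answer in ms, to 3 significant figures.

Each queued packet: L/R = 16800/7310000 = 2.29822 ms.
16 queued → 36.7715 ms.
Plus remaining 4096 bits of current packet: 0.560328 ms.
Queuing delay = 37.3 ms.

37.3 ms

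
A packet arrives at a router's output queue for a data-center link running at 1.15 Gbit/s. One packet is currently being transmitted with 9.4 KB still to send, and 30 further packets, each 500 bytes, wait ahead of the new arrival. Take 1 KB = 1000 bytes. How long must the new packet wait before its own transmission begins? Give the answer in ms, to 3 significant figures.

Each queued packet: L/R = 4000/1150000000 = 0.00347826 ms.
30 queued → 0.104348 ms.
Plus remaining 75200 bits of current packet: 0.0653913 ms.
Queuing delay = 0.170 ms.

0.170 ms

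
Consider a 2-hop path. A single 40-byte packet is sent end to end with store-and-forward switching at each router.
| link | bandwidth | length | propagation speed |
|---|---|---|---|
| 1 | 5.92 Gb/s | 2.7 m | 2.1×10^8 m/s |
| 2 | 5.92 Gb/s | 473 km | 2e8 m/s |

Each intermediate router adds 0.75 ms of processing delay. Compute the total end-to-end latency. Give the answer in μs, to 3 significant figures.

3120 μs

L = 40 × 8 = 320 bits.
Transmission delay per hop = L/R = 320/5920000000 = 0.0540541 μs; 2 hops → 0.108108 μs.
Propagation delays (d/s per hop): 0.0128571, 2365 μs; sum = 2365.01 μs.
Processing at 1 router(s): 1 × 0.75 ms = 750 μs.
End-to-end = 3120 μs.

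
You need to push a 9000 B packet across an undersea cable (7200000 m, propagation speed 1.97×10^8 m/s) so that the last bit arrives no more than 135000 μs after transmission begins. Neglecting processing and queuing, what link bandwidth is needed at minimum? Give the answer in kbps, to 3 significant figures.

L = 72000 bits.
Propagation delay = 7200000 / 197000000 = 36548.2 μs.
Transmission budget = 135000 − 36548.2 = 98451.8 μs.
R ≥ L / t_tx = 72000 bits / 0.0984518 s = 731 kbps.

731 kbps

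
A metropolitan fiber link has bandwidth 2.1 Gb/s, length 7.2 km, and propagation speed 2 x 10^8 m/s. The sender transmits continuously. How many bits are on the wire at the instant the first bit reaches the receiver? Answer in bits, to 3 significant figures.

Propagation delay = 7200 / 200000000 = 3.6e-05 s.
BDP = R × t_prop = 2100000000 × 3.6e-05 = 75600 bits.

75600 bits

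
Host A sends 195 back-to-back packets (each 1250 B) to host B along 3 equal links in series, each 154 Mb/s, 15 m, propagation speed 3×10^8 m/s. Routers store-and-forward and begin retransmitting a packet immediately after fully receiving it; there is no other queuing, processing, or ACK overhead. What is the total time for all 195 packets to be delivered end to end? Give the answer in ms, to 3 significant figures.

12.8 ms

Per-hop transmission t_tx = L/R = 10000/154000000 = 0.0649351 ms.
Per-hop propagation t_prop = 15/300000000 = 5e-05 ms.
Pipeline fill: first packet needs 3·t_tx to clear all hops; remaining 194 packets each add one t_tx.
Total = (3+195-1)·t_tx + 3·t_prop = 197·0.0649351 + 3·5e-05 = 12.8 ms.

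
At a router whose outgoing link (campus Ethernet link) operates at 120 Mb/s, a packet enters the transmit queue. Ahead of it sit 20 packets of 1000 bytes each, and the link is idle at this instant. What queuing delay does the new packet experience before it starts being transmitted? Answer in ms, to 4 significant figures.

1.333 ms

Each queued packet: L/R = 8000/120000000 = 0.0666667 ms.
20 queued → 1.33333 ms.
Queuing delay = 1.333 ms.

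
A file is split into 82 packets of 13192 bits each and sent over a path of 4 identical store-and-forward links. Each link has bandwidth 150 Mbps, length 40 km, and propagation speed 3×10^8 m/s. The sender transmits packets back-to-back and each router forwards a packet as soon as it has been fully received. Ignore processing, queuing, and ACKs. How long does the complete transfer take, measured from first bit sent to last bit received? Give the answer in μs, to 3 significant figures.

Per-hop transmission t_tx = L/R = 13192/150000000 = 87.9467 μs.
Per-hop propagation t_prop = 40000/300000000 = 133.333 μs.
Pipeline fill: first packet needs 4·t_tx to clear all hops; remaining 81 packets each add one t_tx.
Total = (4+82-1)·t_tx + 4·t_prop = 85·87.9467 + 4·133.333 = 8010 μs.

8010 μs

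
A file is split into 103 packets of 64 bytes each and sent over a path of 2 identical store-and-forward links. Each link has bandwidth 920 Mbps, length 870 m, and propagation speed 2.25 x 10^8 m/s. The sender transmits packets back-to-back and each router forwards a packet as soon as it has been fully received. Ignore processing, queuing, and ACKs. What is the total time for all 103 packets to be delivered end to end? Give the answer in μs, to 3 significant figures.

Per-hop transmission t_tx = L/R = 512/920000000 = 0.556522 μs.
Per-hop propagation t_prop = 870/225000000 = 3.86667 μs.
Pipeline fill: first packet needs 2·t_tx to clear all hops; remaining 102 packets each add one t_tx.
Total = (2+103-1)·t_tx + 2·t_prop = 104·0.556522 + 2·3.86667 = 65.6 μs.

65.6 μs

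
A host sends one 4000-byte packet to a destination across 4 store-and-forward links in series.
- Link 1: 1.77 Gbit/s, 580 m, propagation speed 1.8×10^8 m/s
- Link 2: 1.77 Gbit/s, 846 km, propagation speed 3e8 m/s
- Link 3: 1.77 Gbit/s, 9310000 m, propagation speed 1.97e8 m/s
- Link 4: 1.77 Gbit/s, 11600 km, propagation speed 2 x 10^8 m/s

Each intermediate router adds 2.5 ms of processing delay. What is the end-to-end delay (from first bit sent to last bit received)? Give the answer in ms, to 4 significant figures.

115.7 ms

L = 4000 × 8 = 32000 bits.
Transmission delay per hop = L/R = 32000/1770000000 = 0.0180791 ms; 4 hops → 0.0723164 ms.
Propagation delays (d/s per hop): 0.00322222, 2.82, 47.2589, 58 ms; sum = 108.082 ms.
Processing at 3 router(s): 3 × 2.5 ms = 7.5 ms.
End-to-end = 115.7 ms.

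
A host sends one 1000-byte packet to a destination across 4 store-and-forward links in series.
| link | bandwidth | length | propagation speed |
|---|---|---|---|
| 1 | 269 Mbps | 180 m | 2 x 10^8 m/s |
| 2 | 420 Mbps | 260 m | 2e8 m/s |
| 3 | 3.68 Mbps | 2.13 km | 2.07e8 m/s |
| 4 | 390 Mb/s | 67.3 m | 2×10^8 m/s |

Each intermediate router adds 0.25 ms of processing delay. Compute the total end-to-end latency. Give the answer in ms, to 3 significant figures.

3.01 ms

L = 1000 × 8 = 8000 bits.
Transmission delays (L/R per hop): 0.0297398, 0.0190476, 2.17391, 0.0205128 ms; sum = 2.24321 ms.
Propagation delays (d/s per hop): 0.0009, 0.0013, 0.0102899, 0.0003365 ms; sum = 0.0128264 ms.
Processing at 3 router(s): 3 × 0.25 ms = 0.75 ms.
End-to-end = 3.01 ms.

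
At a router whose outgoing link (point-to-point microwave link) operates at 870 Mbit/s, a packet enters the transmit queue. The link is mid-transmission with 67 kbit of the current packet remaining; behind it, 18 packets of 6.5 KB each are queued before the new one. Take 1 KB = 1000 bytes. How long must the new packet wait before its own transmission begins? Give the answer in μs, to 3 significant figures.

1150 μs

Each queued packet: L/R = 52000/870000000 = 59.7701 μs.
18 queued → 1075.86 μs.
Plus remaining 67000 bits of current packet: 77.0115 μs.
Queuing delay = 1150 μs.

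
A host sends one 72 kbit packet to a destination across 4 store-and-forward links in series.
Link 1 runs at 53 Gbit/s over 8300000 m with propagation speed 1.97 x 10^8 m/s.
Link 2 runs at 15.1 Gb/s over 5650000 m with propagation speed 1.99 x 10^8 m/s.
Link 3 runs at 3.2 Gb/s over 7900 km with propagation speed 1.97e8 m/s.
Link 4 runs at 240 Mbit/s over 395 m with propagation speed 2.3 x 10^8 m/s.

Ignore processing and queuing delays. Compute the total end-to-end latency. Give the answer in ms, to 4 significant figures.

111.0 ms

L = 72000 bits.
Transmission delays (L/R per hop): 0.00135849, 0.00476821, 0.0225, 0.3 ms; sum = 0.328627 ms.
Propagation delays (d/s per hop): 42.132, 28.392, 40.1015, 0.00171739 ms; sum = 110.627 ms.
End-to-end = 111.0 ms.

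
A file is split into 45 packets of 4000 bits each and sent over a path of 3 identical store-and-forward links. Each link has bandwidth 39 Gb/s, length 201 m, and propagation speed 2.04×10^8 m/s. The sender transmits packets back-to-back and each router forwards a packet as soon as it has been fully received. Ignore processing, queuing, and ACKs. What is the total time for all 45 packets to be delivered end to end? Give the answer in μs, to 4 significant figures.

Per-hop transmission t_tx = L/R = 4000/39000000000 = 0.102564 μs.
Per-hop propagation t_prop = 201/204000000 = 0.985294 μs.
Pipeline fill: first packet needs 3·t_tx to clear all hops; remaining 44 packets each add one t_tx.
Total = (3+45-1)·t_tx + 3·t_prop = 47·0.102564 + 3·0.985294 = 7.776 μs.

7.776 μs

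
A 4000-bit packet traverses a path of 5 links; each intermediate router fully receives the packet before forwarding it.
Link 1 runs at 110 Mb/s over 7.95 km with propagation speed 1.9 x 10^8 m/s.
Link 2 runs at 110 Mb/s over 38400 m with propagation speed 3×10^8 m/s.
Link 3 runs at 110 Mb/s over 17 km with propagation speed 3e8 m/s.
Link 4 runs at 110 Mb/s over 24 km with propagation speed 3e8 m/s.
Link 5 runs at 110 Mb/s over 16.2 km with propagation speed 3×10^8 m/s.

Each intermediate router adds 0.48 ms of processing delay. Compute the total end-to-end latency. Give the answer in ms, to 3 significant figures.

2.46 ms

Transmission delay per hop = L/R = 4000/110000000 = 0.0363636 ms; 5 hops → 0.181818 ms.
Propagation delays (d/s per hop): 0.0418421, 0.128, 0.0566667, 0.08, 0.054 ms; sum = 0.360509 ms.
Processing at 4 router(s): 4 × 0.48 ms = 1.92 ms.
End-to-end = 2.46 ms.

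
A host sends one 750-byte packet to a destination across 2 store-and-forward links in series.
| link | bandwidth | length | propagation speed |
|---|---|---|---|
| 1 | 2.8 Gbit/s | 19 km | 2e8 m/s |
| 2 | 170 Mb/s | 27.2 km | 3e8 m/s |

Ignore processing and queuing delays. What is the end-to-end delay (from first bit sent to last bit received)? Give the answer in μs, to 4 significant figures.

L = 750 × 8 = 6000 bits.
Transmission delays (L/R per hop): 2.14286, 35.2941 μs; sum = 37.437 μs.
Propagation delays (d/s per hop): 95, 90.6667 μs; sum = 185.667 μs.
End-to-end = 223.1 μs.

223.1 μs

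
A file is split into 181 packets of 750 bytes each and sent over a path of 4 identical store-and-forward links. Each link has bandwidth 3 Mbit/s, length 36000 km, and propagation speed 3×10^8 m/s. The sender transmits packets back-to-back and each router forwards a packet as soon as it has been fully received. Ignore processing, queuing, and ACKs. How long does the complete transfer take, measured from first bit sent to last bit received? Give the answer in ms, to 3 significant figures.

848 ms

Per-hop transmission t_tx = L/R = 6000/3000000 = 2 ms.
Per-hop propagation t_prop = 36000000/300000000 = 120 ms.
Pipeline fill: first packet needs 4·t_tx to clear all hops; remaining 180 packets each add one t_tx.
Total = (4+181-1)·t_tx + 4·t_prop = 184·2 + 4·120 = 848 ms.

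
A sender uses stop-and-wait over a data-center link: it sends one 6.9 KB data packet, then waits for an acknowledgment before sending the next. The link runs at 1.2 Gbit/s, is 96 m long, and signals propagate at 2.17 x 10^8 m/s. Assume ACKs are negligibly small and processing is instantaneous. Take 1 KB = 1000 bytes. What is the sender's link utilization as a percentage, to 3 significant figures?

t_tx = L/R = 55200/1200000000 = 4.6e-05 s.
t_prop = 96/217000000 = 4.42396e-07 s; RTT = 8.84793e-07 s.
Cycle = t_tx + RTT = 4.68848e-05 s.
Utilization = t_tx / cycle = 4.6e-05/4.68848e-05 = 98.1 %.

98.1 %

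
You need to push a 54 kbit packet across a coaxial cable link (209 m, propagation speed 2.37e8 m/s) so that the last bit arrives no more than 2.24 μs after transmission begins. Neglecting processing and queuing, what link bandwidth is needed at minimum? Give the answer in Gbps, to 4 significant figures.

Propagation delay = 209 / 237000000 = 0.881857 μs.
Transmission budget = 2.24 − 0.881857 = 1.35814 μs.
R ≥ L / t_tx = 54000 bits / 1.35814e-06 s = 39.76 Gbps.

39.76 Gbps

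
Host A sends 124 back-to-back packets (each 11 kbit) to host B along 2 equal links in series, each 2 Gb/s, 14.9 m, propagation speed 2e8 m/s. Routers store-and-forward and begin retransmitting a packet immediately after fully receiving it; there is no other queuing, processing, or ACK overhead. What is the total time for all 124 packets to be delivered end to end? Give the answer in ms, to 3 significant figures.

0.688 ms

Per-hop transmission t_tx = L/R = 11000/2000000000 = 0.0055 ms.
Per-hop propagation t_prop = 14.9/200000000 = 7.45e-05 ms.
Pipeline fill: first packet needs 2·t_tx to clear all hops; remaining 123 packets each add one t_tx.
Total = (2+124-1)·t_tx + 2·t_prop = 125·0.0055 + 2·7.45e-05 = 0.688 ms.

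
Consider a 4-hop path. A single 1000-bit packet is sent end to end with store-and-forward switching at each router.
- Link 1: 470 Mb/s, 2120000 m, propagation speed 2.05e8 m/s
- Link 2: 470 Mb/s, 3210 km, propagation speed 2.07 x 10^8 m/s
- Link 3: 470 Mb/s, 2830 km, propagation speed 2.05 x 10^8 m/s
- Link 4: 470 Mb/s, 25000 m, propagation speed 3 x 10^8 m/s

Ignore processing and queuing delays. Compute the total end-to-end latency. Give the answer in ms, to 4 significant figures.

Transmission delay per hop = L/R = 1000/470000000 = 0.00212766 ms; 4 hops → 0.00851064 ms.
Propagation delays (d/s per hop): 10.3415, 15.5072, 13.8049, 0.0833333 ms; sum = 39.7369 ms.
End-to-end = 39.75 ms.

39.75 ms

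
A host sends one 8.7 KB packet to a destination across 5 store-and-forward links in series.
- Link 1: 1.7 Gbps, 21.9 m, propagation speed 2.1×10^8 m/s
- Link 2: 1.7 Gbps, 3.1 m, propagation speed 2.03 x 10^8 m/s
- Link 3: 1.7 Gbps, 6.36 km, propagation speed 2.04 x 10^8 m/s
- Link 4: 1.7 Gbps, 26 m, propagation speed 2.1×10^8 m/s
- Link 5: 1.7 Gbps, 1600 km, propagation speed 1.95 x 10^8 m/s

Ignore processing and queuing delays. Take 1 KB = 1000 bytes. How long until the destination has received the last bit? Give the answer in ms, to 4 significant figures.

8.441 ms

L = 69600 bits.
Transmission delay per hop = L/R = 69600/1700000000 = 0.0409412 ms; 5 hops → 0.204706 ms.
Propagation delays (d/s per hop): 0.000104286, 1.52709e-05, 0.0311765, 0.00012381, 8.20513 ms; sum = 8.23655 ms.
End-to-end = 8.441 ms.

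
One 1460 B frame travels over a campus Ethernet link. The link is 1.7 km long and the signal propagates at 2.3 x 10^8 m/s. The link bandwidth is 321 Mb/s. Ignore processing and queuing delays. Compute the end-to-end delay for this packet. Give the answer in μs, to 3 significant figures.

43.8 μs

L = 1460 × 8 = 11680 bits.
Transmission delay = L/R = 11680 / 321000000 = 36.3863 μs.
Propagation delay = d/s = 1700 m / 2.3e+08 m/s = 7.3913 μs.
Total = 43.8 μs.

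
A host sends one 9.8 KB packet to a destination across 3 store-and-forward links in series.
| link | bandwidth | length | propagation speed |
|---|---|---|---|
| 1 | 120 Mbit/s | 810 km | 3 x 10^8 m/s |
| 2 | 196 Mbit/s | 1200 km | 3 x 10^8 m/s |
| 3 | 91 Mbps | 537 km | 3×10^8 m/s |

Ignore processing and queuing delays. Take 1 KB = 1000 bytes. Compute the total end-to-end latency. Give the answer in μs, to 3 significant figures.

L = 78400 bits.
Transmission delays (L/R per hop): 653.333, 400, 861.538 μs; sum = 1914.87 μs.
Propagation delays (d/s per hop): 2700, 4000, 1790 μs; sum = 8490 μs.
End-to-end = 10400 μs.

10400 μs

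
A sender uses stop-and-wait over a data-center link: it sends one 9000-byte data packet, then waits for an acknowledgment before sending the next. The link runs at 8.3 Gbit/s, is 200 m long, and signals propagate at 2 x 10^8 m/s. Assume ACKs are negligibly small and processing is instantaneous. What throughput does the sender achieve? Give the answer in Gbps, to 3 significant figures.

6.74 Gbps

t_tx = L/R = 72000/8.3e+09 = 8.6747e-06 s.
t_prop = 200/200000000 = 1e-06 s; RTT = 2e-06 s.
Cycle = t_tx + RTT = 1.06747e-05 s.
Throughput = L / cycle = 72000 / 1.06747e-05 = 6.74 Gbps.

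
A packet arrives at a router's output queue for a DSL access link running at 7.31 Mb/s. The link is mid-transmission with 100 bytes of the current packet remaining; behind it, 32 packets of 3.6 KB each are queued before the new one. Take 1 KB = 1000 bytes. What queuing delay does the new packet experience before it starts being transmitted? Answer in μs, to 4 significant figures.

126200 μs

Each queued packet: L/R = 28800/7310000 = 3939.81 μs.
32 queued → 126074 μs.
Plus remaining 800 bits of current packet: 109.439 μs.
Queuing delay = 126200 μs.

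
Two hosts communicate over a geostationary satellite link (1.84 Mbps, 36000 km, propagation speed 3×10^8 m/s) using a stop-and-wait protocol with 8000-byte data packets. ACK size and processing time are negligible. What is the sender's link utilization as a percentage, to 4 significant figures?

12.66 %

t_tx = L/R = 64000/1840000 = 0.0347826 s.
t_prop = 36000000/300000000 = 0.12 s; RTT = 0.24 s.
Cycle = t_tx + RTT = 0.274783 s.
Utilization = t_tx / cycle = 0.0347826/0.274783 = 12.66 %.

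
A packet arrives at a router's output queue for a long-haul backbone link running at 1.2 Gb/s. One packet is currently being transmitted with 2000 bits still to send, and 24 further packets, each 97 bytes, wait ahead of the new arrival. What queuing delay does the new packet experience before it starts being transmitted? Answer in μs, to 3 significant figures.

17.2 μs

Each queued packet: L/R = 776/1200000000 = 0.646667 μs.
24 queued → 15.52 μs.
Plus remaining 2000 bits of current packet: 1.66667 μs.
Queuing delay = 17.2 μs.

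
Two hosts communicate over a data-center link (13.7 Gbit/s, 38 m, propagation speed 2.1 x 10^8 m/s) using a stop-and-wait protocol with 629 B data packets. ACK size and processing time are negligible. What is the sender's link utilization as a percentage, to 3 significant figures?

50.4 %

t_tx = L/R = 5032/13700000000 = 3.67299e-07 s.
t_prop = 38/210000000 = 1.80952e-07 s; RTT = 3.61905e-07 s.
Cycle = t_tx + RTT = 7.29204e-07 s.
Utilization = t_tx / cycle = 3.67299e-07/7.29204e-07 = 50.4 %.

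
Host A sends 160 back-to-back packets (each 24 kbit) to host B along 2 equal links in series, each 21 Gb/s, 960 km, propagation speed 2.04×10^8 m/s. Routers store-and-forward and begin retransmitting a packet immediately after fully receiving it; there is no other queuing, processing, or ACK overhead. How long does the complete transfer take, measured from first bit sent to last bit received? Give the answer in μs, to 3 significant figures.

Per-hop transmission t_tx = L/R = 24000/21000000000 = 1.14286 μs.
Per-hop propagation t_prop = 960000/204000000 = 4705.88 μs.
Pipeline fill: first packet needs 2·t_tx to clear all hops; remaining 159 packets each add one t_tx.
Total = (2+160-1)·t_tx + 2·t_prop = 161·1.14286 + 2·4705.88 = 9600 μs.

9600 μs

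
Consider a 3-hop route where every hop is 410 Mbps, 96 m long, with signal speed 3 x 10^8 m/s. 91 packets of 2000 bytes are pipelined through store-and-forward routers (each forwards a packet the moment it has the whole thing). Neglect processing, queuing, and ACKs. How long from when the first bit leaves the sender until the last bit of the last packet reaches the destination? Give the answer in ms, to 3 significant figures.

Per-hop transmission t_tx = L/R = 16000/410000000 = 0.0390244 ms.
Per-hop propagation t_prop = 96/300000000 = 0.00032 ms.
Pipeline fill: first packet needs 3·t_tx to clear all hops; remaining 90 packets each add one t_tx.
Total = (3+91-1)·t_tx + 3·t_prop = 93·0.0390244 + 3·0.00032 = 3.63 ms.

3.63 ms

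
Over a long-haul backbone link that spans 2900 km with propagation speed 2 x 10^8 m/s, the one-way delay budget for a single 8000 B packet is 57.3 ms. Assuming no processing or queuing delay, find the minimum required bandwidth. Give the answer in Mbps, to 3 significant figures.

L = 64000 bits.
Propagation delay = 2900000 / 200000000 = 14.5 ms.
Transmission budget = 57.3 − 14.5 = 42.8 ms.
R ≥ L / t_tx = 64000 bits / 0.0428 s = 1.50 Mbps.

1.50 Mbps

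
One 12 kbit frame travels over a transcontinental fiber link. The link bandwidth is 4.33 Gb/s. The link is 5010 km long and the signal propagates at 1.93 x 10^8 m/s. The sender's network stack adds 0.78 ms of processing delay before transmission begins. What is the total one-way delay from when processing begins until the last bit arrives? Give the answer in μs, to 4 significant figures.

26740 μs

L = 12000 bits.
Transmission delay = L/R = 12000 / 4330000000 = 2.77136 μs.
Propagation delay = d/s = 5010000 m / 193000000 m/s = 25958.5 μs.
Plus processing delay 0.78 ms = 780 μs.
Total = 26740 μs.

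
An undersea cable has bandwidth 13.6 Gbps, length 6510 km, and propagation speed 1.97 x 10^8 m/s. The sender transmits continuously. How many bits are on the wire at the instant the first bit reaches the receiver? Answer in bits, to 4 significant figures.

449400000 bits

Propagation delay = 6510000 / 197000000 = 0.0330457 s.
BDP = R × t_prop = 13600000000 × 0.0330457 = 449421000 bits.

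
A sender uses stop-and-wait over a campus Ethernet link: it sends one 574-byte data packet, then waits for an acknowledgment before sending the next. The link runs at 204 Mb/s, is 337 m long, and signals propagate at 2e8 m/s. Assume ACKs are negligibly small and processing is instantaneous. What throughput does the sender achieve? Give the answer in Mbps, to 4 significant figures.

177.4 Mbps

t_tx = L/R = 4592/204000000 = 2.25098e-05 s.
t_prop = 337/200000000 = 1.685e-06 s; RTT = 3.37e-06 s.
Cycle = t_tx + RTT = 2.58798e-05 s.
Throughput = L / cycle = 4592 / 2.58798e-05 = 177.4 Mbps.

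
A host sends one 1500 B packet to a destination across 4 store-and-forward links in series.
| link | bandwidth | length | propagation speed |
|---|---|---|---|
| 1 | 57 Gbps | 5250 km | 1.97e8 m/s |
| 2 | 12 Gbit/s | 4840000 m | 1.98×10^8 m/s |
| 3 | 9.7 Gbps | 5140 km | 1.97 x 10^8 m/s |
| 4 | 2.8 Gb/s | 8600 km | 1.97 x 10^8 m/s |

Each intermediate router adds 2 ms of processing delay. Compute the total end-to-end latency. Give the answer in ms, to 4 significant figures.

126.8 ms

L = 1500 × 8 = 12000 bits.
Transmission delays (L/R per hop): 0.000210526, 0.001, 0.00123711, 0.00428571 ms; sum = 0.00673335 ms.
Propagation delays (d/s per hop): 26.6497, 24.4444, 26.0914, 43.6548 ms; sum = 120.84 ms.
Processing at 3 router(s): 3 × 2 ms = 6 ms.
End-to-end = 126.8 ms.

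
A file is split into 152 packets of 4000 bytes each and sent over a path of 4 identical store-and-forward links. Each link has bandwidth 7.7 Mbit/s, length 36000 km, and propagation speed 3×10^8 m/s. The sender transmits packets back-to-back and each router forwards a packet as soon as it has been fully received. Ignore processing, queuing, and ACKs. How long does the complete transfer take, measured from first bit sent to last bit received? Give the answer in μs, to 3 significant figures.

1120000 μs

Per-hop transmission t_tx = L/R = 32000/7700000 = 4155.84 μs.
Per-hop propagation t_prop = 36000000/300000000 = 120000 μs.
Pipeline fill: first packet needs 4·t_tx to clear all hops; remaining 151 packets each add one t_tx.
Total = (4+152-1)·t_tx + 4·t_prop = 155·4155.84 + 4·120000 = 1120000 μs.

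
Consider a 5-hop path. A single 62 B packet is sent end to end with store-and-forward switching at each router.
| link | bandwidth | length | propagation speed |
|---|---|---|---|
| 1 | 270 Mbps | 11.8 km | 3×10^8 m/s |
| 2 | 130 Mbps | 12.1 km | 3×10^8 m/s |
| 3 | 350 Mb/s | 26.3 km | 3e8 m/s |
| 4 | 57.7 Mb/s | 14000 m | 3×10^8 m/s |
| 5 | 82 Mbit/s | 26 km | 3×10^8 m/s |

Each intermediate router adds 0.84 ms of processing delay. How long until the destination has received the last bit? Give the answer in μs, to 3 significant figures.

3680 μs

L = 62 × 8 = 496 bits.
Transmission delays (L/R per hop): 1.83704, 3.81538, 1.41714, 8.59619, 6.04878 μs; sum = 21.7145 μs.
Propagation delays (d/s per hop): 39.3333, 40.3333, 87.6667, 46.6667, 86.6667 μs; sum = 300.667 μs.
Processing at 4 router(s): 4 × 0.84 ms = 3360 μs.
End-to-end = 3680 μs.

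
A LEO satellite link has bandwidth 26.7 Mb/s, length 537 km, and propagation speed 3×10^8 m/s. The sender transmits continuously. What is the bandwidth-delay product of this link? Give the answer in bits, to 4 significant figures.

47790 bits

Propagation delay = 537000 / 300000000 = 0.00179 s.
BDP = R × t_prop = 26700000 × 0.00179 = 47793 bits.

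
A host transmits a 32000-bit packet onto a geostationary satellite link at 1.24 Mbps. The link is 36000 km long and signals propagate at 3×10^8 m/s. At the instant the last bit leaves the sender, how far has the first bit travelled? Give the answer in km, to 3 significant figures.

7740 km

t_tx = L/R = 32000/1240000 = 0.0258065 s.
Distance = s × t_tx = 300000000 × 0.0258065 = 7740 km.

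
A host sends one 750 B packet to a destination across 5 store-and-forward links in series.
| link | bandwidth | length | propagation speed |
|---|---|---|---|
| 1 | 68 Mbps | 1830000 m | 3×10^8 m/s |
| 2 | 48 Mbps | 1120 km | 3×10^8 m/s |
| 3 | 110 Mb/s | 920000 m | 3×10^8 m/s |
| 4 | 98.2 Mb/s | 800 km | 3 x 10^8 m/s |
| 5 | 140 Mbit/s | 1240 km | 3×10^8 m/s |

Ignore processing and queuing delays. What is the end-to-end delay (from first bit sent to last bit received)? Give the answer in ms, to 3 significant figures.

L = 750 × 8 = 6000 bits.
Transmission delays (L/R per hop): 0.0882353, 0.125, 0.0545455, 0.0610998, 0.0428571 ms; sum = 0.371738 ms.
Propagation delays (d/s per hop): 6.1, 3.73333, 3.06667, 2.66667, 4.13333 ms; sum = 19.7 ms.
End-to-end = 20.1 ms.

20.1 ms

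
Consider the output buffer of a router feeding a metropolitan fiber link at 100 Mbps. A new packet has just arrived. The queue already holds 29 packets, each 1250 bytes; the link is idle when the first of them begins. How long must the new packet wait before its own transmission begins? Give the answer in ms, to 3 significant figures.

2.90 ms

Each queued packet: L/R = 10000/100000000 = 0.1 ms.
29 queued → 2.9 ms.
Queuing delay = 2.90 ms.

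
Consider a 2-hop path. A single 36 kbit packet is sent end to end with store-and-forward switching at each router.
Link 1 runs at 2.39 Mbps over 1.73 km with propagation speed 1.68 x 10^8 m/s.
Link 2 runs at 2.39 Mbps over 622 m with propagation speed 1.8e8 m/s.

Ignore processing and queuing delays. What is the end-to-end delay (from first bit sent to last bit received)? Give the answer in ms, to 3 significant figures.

30.1 ms

L = 36000 bits.
Transmission delay per hop = L/R = 36000/2390000 = 15.0628 ms; 2 hops → 30.1255 ms.
Propagation delays (d/s per hop): 0.0102976, 0.00345556 ms; sum = 0.0137532 ms.
End-to-end = 30.1 ms.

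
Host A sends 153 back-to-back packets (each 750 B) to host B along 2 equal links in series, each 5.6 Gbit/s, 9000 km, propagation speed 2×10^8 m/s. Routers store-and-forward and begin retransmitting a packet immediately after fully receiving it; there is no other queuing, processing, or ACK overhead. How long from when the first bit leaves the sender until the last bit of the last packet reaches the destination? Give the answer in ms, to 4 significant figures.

Per-hop transmission t_tx = L/R = 6000/5600000000 = 0.00107143 ms.
Per-hop propagation t_prop = 9000000/200000000 = 45 ms.
Pipeline fill: first packet needs 2·t_tx to clear all hops; remaining 152 packets each add one t_tx.
Total = (2+153-1)·t_tx + 2·t_prop = 154·0.00107143 + 2·45 = 90.17 ms.

90.17 ms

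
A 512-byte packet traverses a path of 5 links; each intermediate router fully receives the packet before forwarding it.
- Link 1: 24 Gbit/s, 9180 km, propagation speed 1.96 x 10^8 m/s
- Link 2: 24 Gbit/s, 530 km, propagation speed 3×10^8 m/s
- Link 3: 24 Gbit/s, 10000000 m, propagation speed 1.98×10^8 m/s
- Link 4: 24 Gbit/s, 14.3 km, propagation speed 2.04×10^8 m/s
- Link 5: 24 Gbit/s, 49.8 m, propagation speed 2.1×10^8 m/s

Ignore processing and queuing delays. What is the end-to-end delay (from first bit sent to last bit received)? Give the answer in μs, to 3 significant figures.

99200 μs

L = 512 × 8 = 4096 bits.
Transmission delay per hop = L/R = 4096/24000000000 = 0.170667 μs; 5 hops → 0.853333 μs.
Propagation delays (d/s per hop): 46836.7, 1766.67, 50505.1, 70.098, 0.237143 μs; sum = 99178.8 μs.
End-to-end = 99200 μs.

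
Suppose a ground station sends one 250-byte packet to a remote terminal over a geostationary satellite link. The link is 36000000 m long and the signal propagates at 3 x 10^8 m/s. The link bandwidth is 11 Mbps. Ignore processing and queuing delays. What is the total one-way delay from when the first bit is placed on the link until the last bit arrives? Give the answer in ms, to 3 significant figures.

120 ms

L = 250 × 8 = 2000 bits.
Transmission delay = L/R = 2000 / 11000000 = 0.181818 ms.
Propagation delay = d/s = 36000000 m / 300000000 m/s = 120 ms.
Total = 120 ms.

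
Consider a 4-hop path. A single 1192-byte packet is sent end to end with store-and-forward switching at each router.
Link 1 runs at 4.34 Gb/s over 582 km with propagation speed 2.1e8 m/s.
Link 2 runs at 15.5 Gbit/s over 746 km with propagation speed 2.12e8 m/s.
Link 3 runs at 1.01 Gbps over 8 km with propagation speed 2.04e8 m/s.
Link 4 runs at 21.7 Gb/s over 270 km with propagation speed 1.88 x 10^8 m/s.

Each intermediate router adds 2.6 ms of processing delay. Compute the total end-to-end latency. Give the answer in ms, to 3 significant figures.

L = 1192 × 8 = 9536 bits.
Transmission delays (L/R per hop): 0.00219724, 0.000615226, 0.00944158, 0.000439447 ms; sum = 0.0126935 ms.
Propagation delays (d/s per hop): 2.77143, 3.51887, 0.0392157, 1.43617 ms; sum = 7.76568 ms.
Processing at 3 router(s): 3 × 2.6 ms = 7.8 ms.
End-to-end = 15.6 ms.

15.6 ms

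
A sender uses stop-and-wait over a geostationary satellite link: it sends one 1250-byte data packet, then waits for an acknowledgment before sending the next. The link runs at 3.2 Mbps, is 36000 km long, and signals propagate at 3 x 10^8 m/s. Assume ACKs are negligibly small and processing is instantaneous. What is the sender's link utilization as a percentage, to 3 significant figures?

t_tx = L/R = 10000/3200000 = 0.003125 s.
t_prop = 36000000/300000000 = 0.12 s; RTT = 0.24 s.
Cycle = t_tx + RTT = 0.243125 s.
Utilization = t_tx / cycle = 0.003125/0.243125 = 1.29 %.

1.29 %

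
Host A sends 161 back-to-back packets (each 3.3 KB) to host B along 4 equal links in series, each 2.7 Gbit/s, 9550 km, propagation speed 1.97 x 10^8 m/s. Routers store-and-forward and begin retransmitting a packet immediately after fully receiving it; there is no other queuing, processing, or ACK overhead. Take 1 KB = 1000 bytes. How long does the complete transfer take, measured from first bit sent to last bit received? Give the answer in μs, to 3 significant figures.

196000 μs

Per-hop transmission t_tx = L/R = 26400/2700000000 = 9.77778 μs.
Per-hop propagation t_prop = 9550000/197000000 = 48477.2 μs.
Pipeline fill: first packet needs 4·t_tx to clear all hops; remaining 160 packets each add one t_tx.
Total = (4+161-1)·t_tx + 4·t_prop = 164·9.77778 + 4·48477.2 = 196000 μs.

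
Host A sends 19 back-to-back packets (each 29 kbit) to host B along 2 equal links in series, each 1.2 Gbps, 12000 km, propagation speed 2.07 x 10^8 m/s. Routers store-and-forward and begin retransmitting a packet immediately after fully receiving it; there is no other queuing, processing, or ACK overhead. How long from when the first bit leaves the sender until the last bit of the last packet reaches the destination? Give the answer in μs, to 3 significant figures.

116000 μs

Per-hop transmission t_tx = L/R = 29000/1200000000 = 24.1667 μs.
Per-hop propagation t_prop = 12000000/2.07e+08 = 57971 μs.
Pipeline fill: first packet needs 2·t_tx to clear all hops; remaining 18 packets each add one t_tx.
Total = (2+19-1)·t_tx + 2·t_prop = 20·24.1667 + 2·57971 = 116000 μs.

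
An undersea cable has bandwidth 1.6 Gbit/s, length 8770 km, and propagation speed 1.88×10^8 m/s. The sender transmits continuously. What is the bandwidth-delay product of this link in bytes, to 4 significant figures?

9330000 bytes

Propagation delay = 8770000 / 188000000 = 0.0466489 s.
BDP = R × t_prop = 1600000000 × 0.0466489 = 74638300 bits.
In bytes: 74638300/8 = 9330000 bytes.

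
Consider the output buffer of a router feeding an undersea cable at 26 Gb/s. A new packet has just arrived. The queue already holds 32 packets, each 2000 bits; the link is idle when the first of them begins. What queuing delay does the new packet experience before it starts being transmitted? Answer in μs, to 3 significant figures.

Each queued packet: L/R = 2000/26000000000 = 0.0769231 μs.
32 queued → 2.46154 μs.
Queuing delay = 2.46 μs.

2.46 μs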